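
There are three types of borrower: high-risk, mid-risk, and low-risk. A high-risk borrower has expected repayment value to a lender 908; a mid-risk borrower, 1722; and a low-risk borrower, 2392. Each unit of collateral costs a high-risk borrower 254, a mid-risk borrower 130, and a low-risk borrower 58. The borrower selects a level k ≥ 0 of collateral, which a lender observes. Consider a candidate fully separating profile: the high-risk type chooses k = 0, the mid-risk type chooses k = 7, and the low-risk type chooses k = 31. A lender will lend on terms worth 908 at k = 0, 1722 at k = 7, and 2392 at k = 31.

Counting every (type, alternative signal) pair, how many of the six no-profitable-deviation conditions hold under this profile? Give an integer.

Low-risk (own payoff 2392 − 58×31 = 594): to k=0 gives 908 → profitable ✗; to k=7 gives 1722 − 58×7 = 1316 → profitable ✗.
Mid-risk (own payoff 1722 − 130×7 = 812): to k=0 gives 908 → profitable ✗; to k=31 gives 2392 − 130×31 = -1638 → no gain ✓.
High-risk (own payoff 908): to k=7 gives 1722 − 254×7 = -56 → no gain ✓; to k=31 gives 2392 − 254×31 = -5482 → no gain ✓.
3 of the 6 constraints hold; not an equilibrium.

3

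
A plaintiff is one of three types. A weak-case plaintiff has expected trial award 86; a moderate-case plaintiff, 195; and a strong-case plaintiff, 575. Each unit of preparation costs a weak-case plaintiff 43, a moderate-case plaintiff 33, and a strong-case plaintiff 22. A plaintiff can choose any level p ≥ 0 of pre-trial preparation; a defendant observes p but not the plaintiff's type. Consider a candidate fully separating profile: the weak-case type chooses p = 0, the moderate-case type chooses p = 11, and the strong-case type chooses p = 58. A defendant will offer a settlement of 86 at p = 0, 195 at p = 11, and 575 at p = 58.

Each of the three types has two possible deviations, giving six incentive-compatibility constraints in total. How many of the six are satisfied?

3

Moderate-case (own payoff 195 − 33×11 = -168): to p=0 gives 86 → profitable ✗; to p=58 gives 575 − 33×58 = -1339 → no gain ✓.
Strong-case (own payoff 575 − 22×58 = -701): to p=0 gives 86 → profitable ✗; to p=11 gives 195 − 22×11 = -47 → profitable ✗.
Weak-case (own payoff 86): to p=11 gives 195 − 43×11 = -278 → no gain ✓; to p=58 gives 575 − 43×58 = -1919 → no gain ✓.
3 of the 6 constraints hold; not an equilibrium.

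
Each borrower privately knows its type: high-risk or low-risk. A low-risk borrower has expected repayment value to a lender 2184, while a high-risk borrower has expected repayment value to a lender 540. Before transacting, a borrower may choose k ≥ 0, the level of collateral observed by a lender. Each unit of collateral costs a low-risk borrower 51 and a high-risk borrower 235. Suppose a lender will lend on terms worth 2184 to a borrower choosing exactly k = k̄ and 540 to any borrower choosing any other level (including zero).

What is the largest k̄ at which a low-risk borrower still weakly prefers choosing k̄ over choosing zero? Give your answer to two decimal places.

32.24

Choosing k̄ yields the low-risk type 2184 − 51·k̄; choosing zero yields 540.
The low-risk type is indifferent at 2184 − 51·k̄ = 540, i.e. k̄ = (2184 − 540) / 51 ≈ 32.24.
For any k̄ above 32.24 the low-risk type would rather pool at zero, so separation collapses.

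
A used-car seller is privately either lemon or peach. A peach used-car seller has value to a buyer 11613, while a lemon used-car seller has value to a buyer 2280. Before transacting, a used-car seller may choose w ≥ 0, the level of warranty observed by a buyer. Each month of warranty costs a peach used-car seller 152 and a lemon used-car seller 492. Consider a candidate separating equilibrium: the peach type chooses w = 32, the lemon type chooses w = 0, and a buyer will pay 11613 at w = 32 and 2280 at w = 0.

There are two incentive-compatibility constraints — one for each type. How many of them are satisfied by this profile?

2

Peach type: signal → 11613 − 152 × 32 = 6749; deviate to 0 → 2280. IC holds (6749 ≥ 2280).
Lemon type: stay at 0 → 2280; mimic → 11613 − 492 × 32 = -4131. IC holds (2280 ≥ -4131).
2 of 2 constraints hold, so this is a separating equilibrium.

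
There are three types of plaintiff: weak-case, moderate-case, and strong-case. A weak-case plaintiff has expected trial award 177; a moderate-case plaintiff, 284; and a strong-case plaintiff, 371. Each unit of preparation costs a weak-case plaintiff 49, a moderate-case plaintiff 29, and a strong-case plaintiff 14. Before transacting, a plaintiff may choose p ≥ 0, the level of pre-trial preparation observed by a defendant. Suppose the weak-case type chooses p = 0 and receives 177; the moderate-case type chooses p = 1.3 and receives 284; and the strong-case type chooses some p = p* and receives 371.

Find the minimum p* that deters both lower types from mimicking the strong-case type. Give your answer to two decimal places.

Weak-case type (on-path payoff 177) won't mimic when 177 ≥ 371 − 49·p*, i.e. p* ≥ 3.96.
Moderate-case type (on-path payoff 284 − 29×1.3 = 246.3) won't mimic when 246.3 ≥ 371 − 29·p*, i.e. p* ≥ 4.30.
Both must hold, so p* = max(3.96, 4.30) = 4.30. The moderate-case type's constraint binds.

4.30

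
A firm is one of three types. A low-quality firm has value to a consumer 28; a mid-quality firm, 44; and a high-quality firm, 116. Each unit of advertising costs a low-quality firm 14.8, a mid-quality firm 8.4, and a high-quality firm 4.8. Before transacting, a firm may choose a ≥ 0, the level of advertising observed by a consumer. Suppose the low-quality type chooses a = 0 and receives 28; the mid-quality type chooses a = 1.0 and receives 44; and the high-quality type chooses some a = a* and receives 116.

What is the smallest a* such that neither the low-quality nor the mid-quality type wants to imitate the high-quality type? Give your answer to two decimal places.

9.57

Low-quality type (on-path payoff 28) won't mimic when 28 ≥ 116 − 14.8·a*, i.e. a* ≥ 5.95.
Mid-quality type (on-path payoff 44 − 8.4×1.0 = 35.6) won't mimic when 35.6 ≥ 116 − 8.4·a*, i.e. a* ≥ 9.57.
Both must hold, so a* = max(5.95, 9.57) = 9.57. The mid-quality type's constraint binds.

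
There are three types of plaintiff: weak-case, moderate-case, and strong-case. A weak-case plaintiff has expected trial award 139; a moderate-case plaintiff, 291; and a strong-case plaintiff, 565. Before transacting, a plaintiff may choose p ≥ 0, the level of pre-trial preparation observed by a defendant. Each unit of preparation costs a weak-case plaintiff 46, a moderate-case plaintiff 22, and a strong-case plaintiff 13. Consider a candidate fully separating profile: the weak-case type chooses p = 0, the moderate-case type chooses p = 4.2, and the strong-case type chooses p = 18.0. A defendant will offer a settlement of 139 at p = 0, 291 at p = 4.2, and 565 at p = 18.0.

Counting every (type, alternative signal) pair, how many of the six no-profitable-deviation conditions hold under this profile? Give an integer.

6

Weak-case (own payoff 139): to p=4.2 gives 291 − 46×4.2 = 97.8 → no gain ✓; to p=18.0 gives 565 − 46×18.0 = -263 → no gain ✓.
Moderate-case (own payoff 291 − 22×4.2 = 198.6): to p=0 gives 139 → no gain ✓; to p=18.0 gives 565 − 22×18.0 = 169 → no gain ✓.
Strong-case (own payoff 565 − 13×18.0 = 331): to p=0 gives 139 → no gain ✓; to p=4.2 gives 291 − 13×4.2 = 236.4 → no gain ✓.
6 of the 6 constraints hold; this profile is a separating equilibrium.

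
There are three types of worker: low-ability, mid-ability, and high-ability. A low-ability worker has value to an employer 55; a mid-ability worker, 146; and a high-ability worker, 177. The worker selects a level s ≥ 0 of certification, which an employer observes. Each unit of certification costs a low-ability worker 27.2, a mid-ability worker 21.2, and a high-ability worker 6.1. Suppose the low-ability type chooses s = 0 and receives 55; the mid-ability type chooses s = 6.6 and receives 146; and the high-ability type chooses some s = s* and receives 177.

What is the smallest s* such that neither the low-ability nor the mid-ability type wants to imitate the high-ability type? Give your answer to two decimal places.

8.06

Mid-ability type (on-path payoff 146 − 21.2×6.6 = 6.08) won't mimic when 6.08 ≥ 177 − 21.2·s*, i.e. s* ≥ 8.06.
Low-ability type (on-path payoff 55) won't mimic when 55 ≥ 177 − 27.2·s*, i.e. s* ≥ 4.49.
Both must hold, so s* = max(4.49, 8.06) = 8.06. The mid-ability type's constraint binds.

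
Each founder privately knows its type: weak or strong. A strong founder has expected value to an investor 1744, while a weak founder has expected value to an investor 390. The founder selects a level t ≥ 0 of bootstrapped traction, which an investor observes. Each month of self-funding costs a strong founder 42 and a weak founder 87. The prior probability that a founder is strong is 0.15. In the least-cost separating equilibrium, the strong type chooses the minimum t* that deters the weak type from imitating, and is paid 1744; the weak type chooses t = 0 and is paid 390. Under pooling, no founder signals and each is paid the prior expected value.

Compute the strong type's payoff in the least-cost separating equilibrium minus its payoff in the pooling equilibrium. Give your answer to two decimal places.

497.24

Least-cost separating signal: t* solves 390 = 1744 − 87·t*, so t* = (1744 − 390)/87 ≈ 15.5632.
Strong type's separating payoff: 1744 − 42 × t* = 1744 − 42 × (1744 − 390)/87 = 1744 − 56868/87 ≈ 1090.3448.
Pooling payoff: 0.15 × 1744 + 0.85 × 390 = 593.1.
Difference: 1090.3448 − 593.1 = 497.2448, i.e. 497.24 to two decimal places.
The strong type prefers to separate.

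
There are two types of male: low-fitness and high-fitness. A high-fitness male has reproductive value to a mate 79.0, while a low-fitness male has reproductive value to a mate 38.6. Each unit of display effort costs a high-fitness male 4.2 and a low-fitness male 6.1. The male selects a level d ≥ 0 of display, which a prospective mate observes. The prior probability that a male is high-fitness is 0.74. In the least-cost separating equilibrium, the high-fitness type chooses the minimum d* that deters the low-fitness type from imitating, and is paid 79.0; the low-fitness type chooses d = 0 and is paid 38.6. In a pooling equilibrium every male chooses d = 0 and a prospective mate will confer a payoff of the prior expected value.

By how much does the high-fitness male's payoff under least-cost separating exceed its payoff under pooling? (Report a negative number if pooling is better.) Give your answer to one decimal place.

-17.3

Least-cost separating signal: d* solves 38.6 = 79.0 − 6.1·d*, so d* = (79.0 − 38.6)/6.1 ≈ 6.6230.
High-fitness type's separating payoff: 79.0 − 4.2 × d* = 79.0 − 4.2 × (79.0 − 38.6)/6.1 = 79.0 − 169.68/6.1 ≈ 51.184.
Pooling payoff: 0.74 × 79.0 + 0.26 × 38.6 = 68.496.
Difference: 51.184 − 68.496 = -17.312, i.e. -17.3 to one decimal place.
The high-fitness type would prefer the pooling outcome.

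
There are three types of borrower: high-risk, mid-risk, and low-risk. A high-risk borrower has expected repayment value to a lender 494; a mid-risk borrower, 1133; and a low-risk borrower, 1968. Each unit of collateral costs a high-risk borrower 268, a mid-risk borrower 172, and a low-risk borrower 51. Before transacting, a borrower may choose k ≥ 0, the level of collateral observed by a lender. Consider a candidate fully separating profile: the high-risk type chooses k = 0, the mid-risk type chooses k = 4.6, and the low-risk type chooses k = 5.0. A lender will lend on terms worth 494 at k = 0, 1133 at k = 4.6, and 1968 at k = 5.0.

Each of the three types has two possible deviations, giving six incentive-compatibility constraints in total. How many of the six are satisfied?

3

High-risk (own payoff 494): to k=4.6 gives 1133 − 268×4.6 = -99.8 → no gain ✓; to k=5.0 gives 1968 − 268×5.0 = 628 → profitable ✗.
Mid-risk (own payoff 1133 − 172×4.6 = 341.8): to k=0 gives 494 → profitable ✗; to k=5.0 gives 1968 − 172×5.0 = 1108 → profitable ✗.
Low-risk (own payoff 1968 − 51×5.0 = 1713): to k=0 gives 494 → no gain ✓; to k=4.6 gives 1133 − 51×4.6 = 898.4 → no gain ✓.
3 of the 6 constraints hold; not an equilibrium.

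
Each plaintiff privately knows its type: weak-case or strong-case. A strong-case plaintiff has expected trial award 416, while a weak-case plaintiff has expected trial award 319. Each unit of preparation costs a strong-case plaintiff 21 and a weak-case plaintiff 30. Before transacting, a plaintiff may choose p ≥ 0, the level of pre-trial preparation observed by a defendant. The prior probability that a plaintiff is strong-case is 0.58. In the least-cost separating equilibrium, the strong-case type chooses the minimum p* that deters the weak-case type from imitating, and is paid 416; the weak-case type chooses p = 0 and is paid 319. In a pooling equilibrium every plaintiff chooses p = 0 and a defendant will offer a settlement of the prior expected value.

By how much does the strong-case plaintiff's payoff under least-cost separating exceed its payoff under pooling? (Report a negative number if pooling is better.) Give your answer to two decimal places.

Least-cost separating signal: p* solves 319 = 416 − 30·p*, so p* = (416 − 319)/30 ≈ 3.2333.
Strong-case type's separating payoff: 416 − 21 × p* = 416 − 21 × (416 − 319)/30 = 416 − 2037/30 = 348.1.
Pooling payoff: 0.58 × 416 + 0.42 × 319 = 375.26.
Difference: 348.1 − 375.26 = -27.16.
The strong-case type would prefer the pooling outcome.

-27.16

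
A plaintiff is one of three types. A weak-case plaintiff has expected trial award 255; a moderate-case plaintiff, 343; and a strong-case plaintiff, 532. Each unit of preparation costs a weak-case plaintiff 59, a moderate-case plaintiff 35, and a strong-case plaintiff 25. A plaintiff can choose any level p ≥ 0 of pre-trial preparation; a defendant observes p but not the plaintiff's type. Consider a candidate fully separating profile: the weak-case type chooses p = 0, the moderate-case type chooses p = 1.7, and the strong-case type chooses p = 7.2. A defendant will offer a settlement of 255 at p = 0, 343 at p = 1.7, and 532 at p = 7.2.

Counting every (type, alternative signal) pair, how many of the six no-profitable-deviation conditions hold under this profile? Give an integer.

Moderate-case (own payoff 343 − 35×1.7 = 283.5): to p=0 gives 255 → no gain ✓; to p=7.2 gives 532 − 35×7.2 = 280 → no gain ✓.
Strong-case (own payoff 532 − 25×7.2 = 352): to p=0 gives 255 → no gain ✓; to p=1.7 gives 343 − 25×1.7 = 300.5 → no gain ✓.
Weak-case (own payoff 255): to p=1.7 gives 343 − 59×1.7 = 242.7 → no gain ✓; to p=7.2 gives 532 − 59×7.2 = 107.2 → no gain ✓.
6 of the 6 constraints hold; this profile is a separating equilibrium.

6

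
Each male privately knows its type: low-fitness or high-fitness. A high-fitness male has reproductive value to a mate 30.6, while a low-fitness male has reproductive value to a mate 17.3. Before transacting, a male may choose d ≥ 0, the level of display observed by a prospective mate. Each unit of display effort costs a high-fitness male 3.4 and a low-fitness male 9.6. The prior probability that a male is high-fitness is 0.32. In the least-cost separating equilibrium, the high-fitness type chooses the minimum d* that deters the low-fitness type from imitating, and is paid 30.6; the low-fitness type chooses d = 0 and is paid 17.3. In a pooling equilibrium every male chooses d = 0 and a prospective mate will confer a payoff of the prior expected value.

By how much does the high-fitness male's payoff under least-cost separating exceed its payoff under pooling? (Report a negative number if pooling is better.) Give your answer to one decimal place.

Least-cost separating signal: d* solves 17.3 = 30.6 − 9.6·d*, so d* = (30.6 − 17.3)/9.6 ≈ 1.3854.
High-fitness type's separating payoff: 30.6 − 3.4 × d* = 30.6 − 3.4 × (30.6 − 17.3)/9.6 = 30.6 − 45.22/9.6 ≈ 25.890.
Pooling payoff: 0.32 × 30.6 + 0.68 × 17.3 = 21.556.
Difference: 25.890 − 21.556 = 4.334, i.e. 4.3 to one decimal place.
The high-fitness type prefers to separate.

4.3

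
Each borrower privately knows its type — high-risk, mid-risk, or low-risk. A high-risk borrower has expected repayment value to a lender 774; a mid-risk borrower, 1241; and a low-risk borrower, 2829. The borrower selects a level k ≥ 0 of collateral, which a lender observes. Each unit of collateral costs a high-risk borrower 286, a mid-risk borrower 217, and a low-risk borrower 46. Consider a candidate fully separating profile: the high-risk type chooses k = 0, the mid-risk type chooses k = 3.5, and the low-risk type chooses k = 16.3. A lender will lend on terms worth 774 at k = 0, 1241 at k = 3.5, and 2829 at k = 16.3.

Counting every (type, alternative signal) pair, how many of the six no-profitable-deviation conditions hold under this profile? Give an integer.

High-risk (own payoff 774): to k=3.5 gives 1241 − 286×3.5 = 240 → no gain ✓; to k=16.3 gives 2829 − 286×16.3 = -1832.8 → no gain ✓.
Low-risk (own payoff 2829 − 46×16.3 = 2079.2): to k=0 gives 774 → no gain ✓; to k=3.5 gives 1241 − 46×3.5 = 1080 → no gain ✓.
Mid-risk (own payoff 1241 − 217×3.5 = 481.5): to k=0 gives 774 → profitable ✗; to k=16.3 gives 2829 − 217×16.3 = -708.1 → no gain ✓.
5 of the 6 constraints hold; not an equilibrium.

5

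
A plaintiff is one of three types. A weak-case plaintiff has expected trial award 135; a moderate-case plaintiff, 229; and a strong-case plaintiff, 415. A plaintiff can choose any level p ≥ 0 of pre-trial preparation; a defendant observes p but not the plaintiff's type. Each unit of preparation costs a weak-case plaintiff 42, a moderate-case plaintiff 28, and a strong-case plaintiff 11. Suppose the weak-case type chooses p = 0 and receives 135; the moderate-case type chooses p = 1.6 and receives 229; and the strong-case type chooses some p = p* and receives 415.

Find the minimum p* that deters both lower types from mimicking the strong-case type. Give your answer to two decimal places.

Weak-case type (on-path payoff 135) won't mimic when 135 ≥ 415 − 42·p*, i.e. p* ≥ 6.67.
Moderate-case type (on-path payoff 229 − 28×1.6 = 184.2) won't mimic when 184.2 ≥ 415 − 28·p*, i.e. p* ≥ 8.24.
Both must hold, so p* = max(6.67, 8.24) = 8.24. The moderate-case type's constraint binds.

8.24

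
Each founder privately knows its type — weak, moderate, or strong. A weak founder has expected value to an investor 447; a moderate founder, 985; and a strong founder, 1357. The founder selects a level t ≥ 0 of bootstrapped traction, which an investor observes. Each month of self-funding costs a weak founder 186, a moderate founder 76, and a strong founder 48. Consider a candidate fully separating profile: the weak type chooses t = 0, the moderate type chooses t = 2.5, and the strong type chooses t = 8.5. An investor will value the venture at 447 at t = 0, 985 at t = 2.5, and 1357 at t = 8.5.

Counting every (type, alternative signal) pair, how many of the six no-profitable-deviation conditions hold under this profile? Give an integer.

Strong (own payoff 1357 − 48×8.5 = 949): to t=0 gives 447 → no gain ✓; to t=2.5 gives 985 − 48×2.5 = 865 → no gain ✓.
Weak (own payoff 447): to t=2.5 gives 985 − 186×2.5 = 520 → profitable ✗; to t=8.5 gives 1357 − 186×8.5 = -224 → no gain ✓.
Moderate (own payoff 985 − 76×2.5 = 795): to t=0 gives 447 → no gain ✓; to t=8.5 gives 1357 − 76×8.5 = 711 → no gain ✓.
5 of the 6 constraints hold; not an equilibrium.

5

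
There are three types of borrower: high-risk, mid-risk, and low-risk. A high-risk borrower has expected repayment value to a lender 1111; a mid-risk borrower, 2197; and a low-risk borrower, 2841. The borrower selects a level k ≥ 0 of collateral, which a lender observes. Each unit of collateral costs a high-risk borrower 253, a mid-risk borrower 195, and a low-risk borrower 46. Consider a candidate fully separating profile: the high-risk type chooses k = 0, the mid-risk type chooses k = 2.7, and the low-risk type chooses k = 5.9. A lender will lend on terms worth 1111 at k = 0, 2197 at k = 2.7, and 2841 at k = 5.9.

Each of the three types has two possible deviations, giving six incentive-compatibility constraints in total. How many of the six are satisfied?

3

Low-risk (own payoff 2841 − 46×5.9 = 2569.6): to k=0 gives 1111 → no gain ✓; to k=2.7 gives 2197 − 46×2.7 = 2072.8 → no gain ✓.
Mid-risk (own payoff 2197 − 195×2.7 = 1670.5): to k=0 gives 1111 → no gain ✓; to k=5.9 gives 2841 − 195×5.9 = 1690.5 → profitable ✗.
High-risk (own payoff 1111): to k=2.7 gives 2197 − 253×2.7 = 1513.9 → profitable ✗; to k=5.9 gives 2841 − 253×5.9 = 1348.3 → profitable ✗.
3 of the 6 constraints hold; not an equilibrium.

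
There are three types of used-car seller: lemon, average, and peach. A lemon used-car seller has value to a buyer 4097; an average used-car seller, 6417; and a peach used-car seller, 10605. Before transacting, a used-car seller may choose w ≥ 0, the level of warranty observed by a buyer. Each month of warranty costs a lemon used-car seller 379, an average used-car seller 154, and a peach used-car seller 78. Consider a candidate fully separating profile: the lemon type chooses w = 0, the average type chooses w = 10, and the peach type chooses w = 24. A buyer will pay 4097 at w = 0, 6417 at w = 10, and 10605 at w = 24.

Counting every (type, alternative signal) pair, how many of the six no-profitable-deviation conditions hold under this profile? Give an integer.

5

Lemon (own payoff 4097): to w=10 gives 6417 − 379×10 = 2627 → no gain ✓; to w=24 gives 10605 − 379×24 = 1509 → no gain ✓.
Peach (own payoff 10605 − 78×24 = 8733): to w=0 gives 4097 → no gain ✓; to w=10 gives 6417 − 78×10 = 5637 → no gain ✓.
Average (own payoff 6417 − 154×10 = 4877): to w=0 gives 4097 → no gain ✓; to w=24 gives 10605 − 154×24 = 6909 → profitable ✗.
5 of the 6 constraints hold; not an equilibrium.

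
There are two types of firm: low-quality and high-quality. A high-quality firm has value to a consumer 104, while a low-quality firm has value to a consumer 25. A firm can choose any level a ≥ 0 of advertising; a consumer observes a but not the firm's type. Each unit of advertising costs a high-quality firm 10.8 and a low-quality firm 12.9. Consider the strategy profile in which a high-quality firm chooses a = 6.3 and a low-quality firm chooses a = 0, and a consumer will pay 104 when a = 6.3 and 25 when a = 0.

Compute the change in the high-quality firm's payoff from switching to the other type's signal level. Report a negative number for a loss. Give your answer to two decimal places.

Playing a = 6.3 the high-quality firm receives 104 − 10.8 × 6.3 = 35.96.
Deviating to a = 0 yields 25 instead.
Gain from deviating: 25 − 35.96 = -10.96.
The gain is negative, so the high-quality type's incentive-compatibility constraint is satisfied.

-10.96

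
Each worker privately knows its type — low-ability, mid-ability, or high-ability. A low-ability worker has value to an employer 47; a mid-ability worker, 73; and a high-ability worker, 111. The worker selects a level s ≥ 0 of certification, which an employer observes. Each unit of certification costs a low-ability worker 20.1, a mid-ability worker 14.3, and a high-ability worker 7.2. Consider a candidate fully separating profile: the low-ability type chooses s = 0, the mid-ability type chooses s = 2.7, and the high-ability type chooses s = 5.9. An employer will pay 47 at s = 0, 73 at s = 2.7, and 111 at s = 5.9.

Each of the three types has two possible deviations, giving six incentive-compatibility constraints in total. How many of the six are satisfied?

High-ability (own payoff 111 − 7.2×5.9 = 68.52): to s=0 gives 47 → no gain ✓; to s=2.7 gives 73 − 7.2×2.7 = 53.56 → no gain ✓.
Low-ability (own payoff 47): to s=2.7 gives 73 − 20.1×2.7 = 18.73 → no gain ✓; to s=5.9 gives 111 − 20.1×5.9 = -7.59 → no gain ✓.
Mid-ability (own payoff 73 − 14.3×2.7 = 34.39): to s=0 gives 47 → profitable ✗; to s=5.9 gives 111 − 14.3×5.9 = 26.63 → no gain ✓.
5 of the 6 constraints hold; not an equilibrium.

5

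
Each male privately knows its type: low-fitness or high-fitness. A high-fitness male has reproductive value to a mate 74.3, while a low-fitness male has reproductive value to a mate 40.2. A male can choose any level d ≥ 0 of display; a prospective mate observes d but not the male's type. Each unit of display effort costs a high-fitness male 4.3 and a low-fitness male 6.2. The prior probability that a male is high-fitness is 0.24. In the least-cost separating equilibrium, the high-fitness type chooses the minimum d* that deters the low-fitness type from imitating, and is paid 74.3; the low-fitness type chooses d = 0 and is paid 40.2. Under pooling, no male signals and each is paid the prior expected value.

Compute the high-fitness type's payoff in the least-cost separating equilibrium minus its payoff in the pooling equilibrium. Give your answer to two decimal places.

Least-cost separating signal: d* solves 40.2 = 74.3 − 6.2·d*, so d* = (74.3 − 40.2)/6.2 = 5.5.
High-fitness type's separating payoff: 74.3 − 4.3 × d* = 74.3 − 4.3 × (74.3 − 40.2)/6.2 = 74.3 − 146.63/6.2 = 50.65.
Pooling payoff: 0.24 × 74.3 + 0.76 × 40.2 = 48.384.
Difference: 50.65 − 48.384 = 2.266, i.e. 2.27 to two decimal places.
The high-fitness type prefers to separate.

2.27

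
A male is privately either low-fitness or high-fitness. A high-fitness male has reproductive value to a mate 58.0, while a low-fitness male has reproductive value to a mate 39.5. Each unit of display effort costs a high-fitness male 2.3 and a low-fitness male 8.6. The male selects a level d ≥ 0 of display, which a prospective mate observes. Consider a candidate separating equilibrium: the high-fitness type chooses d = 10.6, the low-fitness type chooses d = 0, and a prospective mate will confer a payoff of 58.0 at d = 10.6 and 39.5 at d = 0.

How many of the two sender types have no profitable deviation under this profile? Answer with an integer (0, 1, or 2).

Low-fitness type: stay at 0 → 39.5; mimic → 58.0 − 8.6 × 10.6 = -33.16. IC holds (39.5 ≥ -33.16).
High-fitness type: signal → 58.0 − 2.3 × 10.6 = 33.62; deviate to 0 → 39.5. IC fails (33.62 < 39.5).
1 of 2 constraints hold, so this profile is not an equilibrium.

1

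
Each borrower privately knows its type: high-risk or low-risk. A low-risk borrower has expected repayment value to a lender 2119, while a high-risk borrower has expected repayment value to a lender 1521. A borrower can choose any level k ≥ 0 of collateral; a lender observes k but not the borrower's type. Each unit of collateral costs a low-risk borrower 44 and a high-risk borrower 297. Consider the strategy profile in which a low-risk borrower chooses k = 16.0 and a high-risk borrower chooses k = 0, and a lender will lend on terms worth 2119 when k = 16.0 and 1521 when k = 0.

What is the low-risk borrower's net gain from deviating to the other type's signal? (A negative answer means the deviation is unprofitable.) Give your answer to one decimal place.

106.0

Playing k = 16.0 the low-risk borrower receives 2119 − 44 × 16.0 = 1415.
Deviating to k = 0 yields 1521 instead.
Gain from deviating: 1521 − 1415 = 106.0.
The gain is positive, so the low-risk type's incentive-compatibility constraint is violated — this profile is not a separating equilibrium.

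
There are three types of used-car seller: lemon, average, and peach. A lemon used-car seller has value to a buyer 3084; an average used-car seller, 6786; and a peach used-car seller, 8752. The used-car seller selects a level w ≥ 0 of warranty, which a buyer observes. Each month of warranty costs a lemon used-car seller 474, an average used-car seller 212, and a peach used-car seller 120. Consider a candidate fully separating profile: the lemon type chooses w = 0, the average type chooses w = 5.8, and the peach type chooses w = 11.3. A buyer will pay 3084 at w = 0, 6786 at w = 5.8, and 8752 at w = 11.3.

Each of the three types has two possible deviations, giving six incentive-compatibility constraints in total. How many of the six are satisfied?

3

Average (own payoff 6786 − 212×5.8 = 5556.4): to w=0 gives 3084 → no gain ✓; to w=11.3 gives 8752 − 212×11.3 = 6356.4 → profitable ✗.
Peach (own payoff 8752 − 120×11.3 = 7396): to w=0 gives 3084 → no gain ✓; to w=5.8 gives 6786 − 120×5.8 = 6090 → no gain ✓.
Lemon (own payoff 3084): to w=5.8 gives 6786 − 474×5.8 = 4036.8 → profitable ✗; to w=11.3 gives 8752 − 474×11.3 = 3395.8 → profitable ✗.
3 of the 6 constraints hold; not an equilibrium.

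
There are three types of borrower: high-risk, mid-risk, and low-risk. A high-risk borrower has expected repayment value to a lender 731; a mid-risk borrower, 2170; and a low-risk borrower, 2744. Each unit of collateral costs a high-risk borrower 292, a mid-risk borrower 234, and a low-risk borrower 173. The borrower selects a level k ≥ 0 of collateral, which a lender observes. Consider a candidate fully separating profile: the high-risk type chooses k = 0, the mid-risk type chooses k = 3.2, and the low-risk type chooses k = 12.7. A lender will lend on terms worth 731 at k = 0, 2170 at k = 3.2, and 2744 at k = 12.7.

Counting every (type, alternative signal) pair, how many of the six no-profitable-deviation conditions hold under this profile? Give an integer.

Mid-risk (own payoff 2170 − 234×3.2 = 1421.2): to k=0 gives 731 → no gain ✓; to k=12.7 gives 2744 − 234×12.7 = -227.8 → no gain ✓.
High-risk (own payoff 731): to k=3.2 gives 2170 − 292×3.2 = 1235.6 → profitable ✗; to k=12.7 gives 2744 − 292×12.7 = -964.4 → no gain ✓.
Low-risk (own payoff 2744 − 173×12.7 = 546.9): to k=0 gives 731 → profitable ✗; to k=3.2 gives 2170 − 173×3.2 = 1616.4 → profitable ✗.
3 of the 6 constraints hold; not an equilibrium.

3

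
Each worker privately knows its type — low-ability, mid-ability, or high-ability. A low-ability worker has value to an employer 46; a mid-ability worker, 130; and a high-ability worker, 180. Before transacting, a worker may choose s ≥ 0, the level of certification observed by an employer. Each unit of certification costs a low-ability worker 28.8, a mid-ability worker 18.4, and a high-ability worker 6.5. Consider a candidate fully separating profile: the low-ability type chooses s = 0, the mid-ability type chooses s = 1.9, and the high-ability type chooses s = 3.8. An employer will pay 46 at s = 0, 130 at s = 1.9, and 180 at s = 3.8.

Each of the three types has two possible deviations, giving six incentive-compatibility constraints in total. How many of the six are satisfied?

Mid-ability (own payoff 130 − 18.4×1.9 = 95.04): to s=0 gives 46 → no gain ✓; to s=3.8 gives 180 − 18.4×3.8 = 110.08 → profitable ✗.
Low-ability (own payoff 46): to s=1.9 gives 130 − 28.8×1.9 = 75.28 → profitable ✗; to s=3.8 gives 180 − 28.8×3.8 = 70.56 → profitable ✗.
High-ability (own payoff 180 − 6.5×3.8 = 155.3): to s=0 gives 46 → no gain ✓; to s=1.9 gives 130 − 6.5×1.9 = 117.65 → no gain ✓.
3 of the 6 constraints hold; not an equilibrium.

3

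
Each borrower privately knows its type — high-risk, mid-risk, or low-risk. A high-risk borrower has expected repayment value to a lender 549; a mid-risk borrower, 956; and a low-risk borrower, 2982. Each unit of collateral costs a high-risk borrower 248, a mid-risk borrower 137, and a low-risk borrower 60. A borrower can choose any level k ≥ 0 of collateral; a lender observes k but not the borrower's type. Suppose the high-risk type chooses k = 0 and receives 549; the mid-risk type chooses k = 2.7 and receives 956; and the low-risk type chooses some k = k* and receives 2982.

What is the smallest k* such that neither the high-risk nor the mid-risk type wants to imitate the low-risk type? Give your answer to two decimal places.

17.49

High-risk type (on-path payoff 549) won't mimic when 549 ≥ 2982 − 248·k*, i.e. k* ≥ 9.81.
Mid-risk type (on-path payoff 956 − 137×2.7 = 586.1) won't mimic when 586.1 ≥ 2982 − 137·k*, i.e. k* ≥ 17.49.
Both must hold, so k* = max(9.81, 17.49) = 17.49. The mid-risk type's constraint binds.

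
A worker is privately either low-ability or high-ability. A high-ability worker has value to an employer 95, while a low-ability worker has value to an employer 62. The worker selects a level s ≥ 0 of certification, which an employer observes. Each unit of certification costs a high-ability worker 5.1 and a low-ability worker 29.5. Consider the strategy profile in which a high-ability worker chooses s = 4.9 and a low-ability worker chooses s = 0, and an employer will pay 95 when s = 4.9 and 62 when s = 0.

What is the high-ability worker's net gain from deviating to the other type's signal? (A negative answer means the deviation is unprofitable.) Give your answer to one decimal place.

Playing s = 4.9 the high-ability worker receives 95 − 5.1 × 4.9 = 70.01.
Deviating to s = 0 yields 62 instead.
Gain from deviating: 62 − 70.01 = -8.01, i.e. -8.0 to one decimal place.
The gain is negative, so the high-ability type's incentive-compatibility constraint is satisfied.

-8.0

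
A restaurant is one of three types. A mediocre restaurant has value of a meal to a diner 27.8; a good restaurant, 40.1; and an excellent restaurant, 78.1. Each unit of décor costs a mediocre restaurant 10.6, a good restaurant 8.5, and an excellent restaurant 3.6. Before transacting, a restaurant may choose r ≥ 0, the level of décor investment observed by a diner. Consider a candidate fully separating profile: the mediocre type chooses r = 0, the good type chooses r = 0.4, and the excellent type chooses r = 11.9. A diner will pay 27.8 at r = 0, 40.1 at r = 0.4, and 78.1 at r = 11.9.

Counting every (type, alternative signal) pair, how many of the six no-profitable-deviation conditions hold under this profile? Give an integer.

4

Excellent (own payoff 78.1 − 3.6×11.9 = 35.26): to r=0 gives 27.8 → no gain ✓; to r=0.4 gives 40.1 − 3.6×0.4 = 38.66 → profitable ✗.
Mediocre (own payoff 27.8): to r=0.4 gives 40.1 − 10.6×0.4 = 35.86 → profitable ✗; to r=11.9 gives 78.1 − 10.6×11.9 = -48.04 → no gain ✓.
Good (own payoff 40.1 − 8.5×0.4 = 36.7): to r=0 gives 27.8 → no gain ✓; to r=11.9 gives 78.1 − 8.5×11.9 = -23.05 → no gain ✓.
4 of the 6 constraints hold; not an equilibrium.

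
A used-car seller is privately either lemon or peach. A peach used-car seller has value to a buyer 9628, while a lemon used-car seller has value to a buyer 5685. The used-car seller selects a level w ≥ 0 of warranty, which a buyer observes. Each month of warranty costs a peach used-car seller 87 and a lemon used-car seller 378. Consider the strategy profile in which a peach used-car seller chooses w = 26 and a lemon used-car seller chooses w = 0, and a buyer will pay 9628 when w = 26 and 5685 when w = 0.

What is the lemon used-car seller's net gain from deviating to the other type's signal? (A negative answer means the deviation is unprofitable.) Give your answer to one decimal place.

Playing w = 0 the lemon used-car seller receives 5685.
Deviating to w = 26 brings payment 9628 at cost 378 × 26 = 9828, netting -200.
Gain from deviating: -200 − 5685 = -5885.0.
The gain is negative, so the lemon type's incentive-compatibility constraint is satisfied.

-5885.0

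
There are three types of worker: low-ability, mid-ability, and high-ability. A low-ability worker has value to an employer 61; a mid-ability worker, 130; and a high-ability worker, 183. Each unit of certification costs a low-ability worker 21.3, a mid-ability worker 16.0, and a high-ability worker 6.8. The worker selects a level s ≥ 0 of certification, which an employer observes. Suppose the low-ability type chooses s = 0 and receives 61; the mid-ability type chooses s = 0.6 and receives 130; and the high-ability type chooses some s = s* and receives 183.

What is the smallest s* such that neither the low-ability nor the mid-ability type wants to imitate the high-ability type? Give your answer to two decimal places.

5.73

Mid-ability type (on-path payoff 130 − 16.0×0.6 = 120.4) won't mimic when 120.4 ≥ 183 − 16.0·s*, i.e. s* ≥ 3.91.
Low-ability type (on-path payoff 61) won't mimic when 61 ≥ 183 − 21.3·s*, i.e. s* ≥ 5.73.
Both must hold, so s* = max(5.73, 3.91) = 5.73. The low-ability type's constraint binds.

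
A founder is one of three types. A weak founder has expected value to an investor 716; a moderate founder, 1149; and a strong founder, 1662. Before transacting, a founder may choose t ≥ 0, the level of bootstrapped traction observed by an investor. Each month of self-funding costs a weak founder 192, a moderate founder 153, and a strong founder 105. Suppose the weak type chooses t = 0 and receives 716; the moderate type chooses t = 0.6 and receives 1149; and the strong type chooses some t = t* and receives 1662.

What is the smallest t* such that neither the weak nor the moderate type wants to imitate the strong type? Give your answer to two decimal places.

4.93

Moderate type (on-path payoff 1149 − 153×0.6 = 1057.2) won't mimic when 1057.2 ≥ 1662 − 153·t*, i.e. t* ≥ 3.95.
Weak type (on-path payoff 716) won't mimic when 716 ≥ 1662 − 192·t*, i.e. t* ≥ 4.93.
Both must hold, so t* = max(4.93, 3.95) = 4.93. The weak type's constraint binds.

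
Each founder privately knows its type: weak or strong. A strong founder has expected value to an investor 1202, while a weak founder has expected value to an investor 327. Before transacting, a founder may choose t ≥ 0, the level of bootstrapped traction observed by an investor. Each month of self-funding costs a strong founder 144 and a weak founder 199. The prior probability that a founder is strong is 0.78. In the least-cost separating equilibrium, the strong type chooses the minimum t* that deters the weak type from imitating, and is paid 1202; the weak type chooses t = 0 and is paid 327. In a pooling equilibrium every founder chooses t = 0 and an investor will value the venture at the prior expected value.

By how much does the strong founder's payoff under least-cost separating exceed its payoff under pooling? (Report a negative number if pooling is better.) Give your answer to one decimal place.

Least-cost separating signal: t* solves 327 = 1202 − 199·t*, so t* = (1202 − 327)/199 ≈ 4.3970.
Strong type's separating payoff: 1202 − 144 × t* = 1202 − 144 × (1202 − 327)/199 = 1202 − 126000/199 ≈ 568.834.
Pooling payoff: 0.78 × 1202 + 0.22 × 327 = 1009.5.
Difference: 568.834 − 1009.5 = -440.666, i.e. -440.7 to one decimal place.
The strong type would prefer the pooling outcome.

-440.7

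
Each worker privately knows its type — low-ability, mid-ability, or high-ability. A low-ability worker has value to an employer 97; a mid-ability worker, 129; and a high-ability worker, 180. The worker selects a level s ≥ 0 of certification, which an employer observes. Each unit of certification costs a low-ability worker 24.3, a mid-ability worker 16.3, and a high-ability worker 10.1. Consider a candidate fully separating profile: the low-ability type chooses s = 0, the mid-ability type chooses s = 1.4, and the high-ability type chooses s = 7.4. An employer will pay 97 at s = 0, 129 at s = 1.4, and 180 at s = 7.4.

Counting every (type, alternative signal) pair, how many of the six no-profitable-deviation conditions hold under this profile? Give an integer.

5

Mid-ability (own payoff 129 − 16.3×1.4 = 106.18): to s=0 gives 97 → no gain ✓; to s=7.4 gives 180 − 16.3×7.4 = 59.38 → no gain ✓.
Low-ability (own payoff 97): to s=1.4 gives 129 − 24.3×1.4 = 94.98 → no gain ✓; to s=7.4 gives 180 − 24.3×7.4 = 0.18 → no gain ✓.
High-ability (own payoff 180 − 10.1×7.4 = 105.26): to s=0 gives 97 → no gain ✓; to s=1.4 gives 129 − 10.1×1.4 = 114.86 → profitable ✗.
5 of the 6 constraints hold; not an equilibrium.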